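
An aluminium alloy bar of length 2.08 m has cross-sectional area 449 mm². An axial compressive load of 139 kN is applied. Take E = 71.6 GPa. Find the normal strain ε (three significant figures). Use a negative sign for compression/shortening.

σ = N/A = -309.6 MPa; ε = σ/E = -309.6/71600 = -4.324e-03.

-0.00432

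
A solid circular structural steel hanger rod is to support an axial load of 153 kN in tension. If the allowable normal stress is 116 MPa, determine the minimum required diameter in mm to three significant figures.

41.0 mm

Required area A ≥ P/σ_allow = 153000/116 = 1319 mm².
For a solid circular section, d ≥ √(4A/π) = 40.98 mm.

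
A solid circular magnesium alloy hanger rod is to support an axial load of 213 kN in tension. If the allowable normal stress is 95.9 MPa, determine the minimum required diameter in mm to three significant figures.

53.2 mm

Required area A ≥ P/σ_allow = 213000/95.9 = 2221 mm².
For a solid circular section, d ≥ √(4A/π) = 53.18 mm.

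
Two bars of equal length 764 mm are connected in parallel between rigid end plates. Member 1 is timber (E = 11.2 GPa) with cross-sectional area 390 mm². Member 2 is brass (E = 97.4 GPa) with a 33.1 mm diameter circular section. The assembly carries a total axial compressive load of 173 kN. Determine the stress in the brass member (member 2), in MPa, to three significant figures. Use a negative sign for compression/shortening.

-191 MPa

A_2 = 860.5 mm².
Equal strain + equilibrium ⇒ each member carries load in proportion to AE: A₁E₁ = 4368000 N, A₂E₂ = 83810000 N, ΣAE = 88180000 N.
σ₂ = P·E₂/ΣAE = -173000·97400/88180000 = -191.1 MPa.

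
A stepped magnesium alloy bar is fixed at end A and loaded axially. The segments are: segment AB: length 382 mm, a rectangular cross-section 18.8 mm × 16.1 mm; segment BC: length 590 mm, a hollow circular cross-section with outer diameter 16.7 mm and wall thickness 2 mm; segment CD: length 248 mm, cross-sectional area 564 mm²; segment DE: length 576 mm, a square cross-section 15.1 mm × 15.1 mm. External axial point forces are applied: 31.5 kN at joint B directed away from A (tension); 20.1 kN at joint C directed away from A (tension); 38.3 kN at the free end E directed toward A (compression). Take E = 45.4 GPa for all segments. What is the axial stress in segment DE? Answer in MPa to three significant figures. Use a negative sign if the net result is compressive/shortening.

-168 MPa

Internal axial forces (sectioning from the free end, tension +): N_DE = -38.3 kN, N_CD = -38.3 kN, N_BC = -18.2 kN, N_AB = 13.3 kN.
A_DE = 228 mm².
σ_DE = N_DE/A_DE = -38300/228 = -168 MPa.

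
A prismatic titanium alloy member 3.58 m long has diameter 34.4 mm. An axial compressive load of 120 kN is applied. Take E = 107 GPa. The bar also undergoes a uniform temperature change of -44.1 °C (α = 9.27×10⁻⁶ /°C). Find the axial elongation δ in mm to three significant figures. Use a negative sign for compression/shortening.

A = 929.4 mm².
δ_mech = NL/(AE) = -120000·3580/(929.4·107000) = -4.32 mm.
δ_thermal = αLΔT = 9.27e-6·3580·-44.1 = -1.464 mm.
δ = δ_mech + δ_thermal = -5.783 mm.

-5.78 mm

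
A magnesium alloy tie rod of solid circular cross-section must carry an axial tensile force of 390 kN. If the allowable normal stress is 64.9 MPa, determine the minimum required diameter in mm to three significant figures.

87.5 mm

Required area A ≥ P/σ_allow = 390000/64.9 = 6009 mm².
For a solid circular section, d ≥ √(4A/π) = 87.47 mm.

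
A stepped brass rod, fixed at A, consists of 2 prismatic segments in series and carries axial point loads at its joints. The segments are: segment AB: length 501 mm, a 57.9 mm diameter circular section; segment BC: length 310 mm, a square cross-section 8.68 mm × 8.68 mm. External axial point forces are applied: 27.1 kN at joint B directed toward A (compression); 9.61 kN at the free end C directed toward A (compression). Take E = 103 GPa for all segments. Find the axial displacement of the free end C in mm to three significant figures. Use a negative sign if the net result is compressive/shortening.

-0.452 mm

Internal axial forces (sectioning from the free end, tension +): N_BC = -9.61 kN, N_AB = -36.71 kN.
A_AB = 2633 mm².
A_BC = 75.34 mm².
δ_AB = -36710·501/(2633·103000) = -0.06782 mm
δ_BC = -9610·310/(75.34·103000) = -0.3839 mm
δ = Σδ_i = -0.4517 mm.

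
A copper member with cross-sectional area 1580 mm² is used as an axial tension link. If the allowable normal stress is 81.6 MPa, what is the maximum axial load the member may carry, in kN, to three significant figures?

129 kN

P_max = σ_allow · A = 81.6 · 1580 = 128900 N = 128.9 kN.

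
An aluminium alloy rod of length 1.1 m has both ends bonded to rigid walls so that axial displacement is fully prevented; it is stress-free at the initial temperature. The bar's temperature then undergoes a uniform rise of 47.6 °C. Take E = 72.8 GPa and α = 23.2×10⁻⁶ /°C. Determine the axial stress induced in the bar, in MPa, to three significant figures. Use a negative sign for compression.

-80.4 MPa

Free thermal expansion αLΔT = 23.2e-6 · 1100 · 47.6 = 1.215 mm.
The walls impose strain ε = −(1.215)/1100 = -1.1043e-03; σ = Eε = 72800 · -1.1043e-03 = -80.39 MPa.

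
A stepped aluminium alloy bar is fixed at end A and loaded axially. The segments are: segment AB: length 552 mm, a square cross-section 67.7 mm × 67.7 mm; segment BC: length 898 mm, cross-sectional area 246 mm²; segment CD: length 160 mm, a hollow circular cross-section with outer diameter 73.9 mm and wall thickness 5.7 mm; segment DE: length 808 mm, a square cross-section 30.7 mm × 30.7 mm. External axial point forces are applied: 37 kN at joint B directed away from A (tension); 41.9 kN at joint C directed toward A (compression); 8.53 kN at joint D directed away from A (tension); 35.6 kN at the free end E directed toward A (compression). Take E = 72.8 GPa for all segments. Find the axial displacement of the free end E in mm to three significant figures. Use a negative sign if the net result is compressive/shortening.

-3.98 mm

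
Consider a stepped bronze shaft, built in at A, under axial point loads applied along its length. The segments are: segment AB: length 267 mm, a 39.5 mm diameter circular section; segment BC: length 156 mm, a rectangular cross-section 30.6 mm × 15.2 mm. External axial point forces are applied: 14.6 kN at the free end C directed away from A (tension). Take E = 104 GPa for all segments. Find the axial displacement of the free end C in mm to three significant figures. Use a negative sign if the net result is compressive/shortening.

0.0777 mm

Internal axial forces (sectioning from the free end, tension +): N_BC = 14.6 kN, N_AB = 14.6 kN.
A_AB = 1225 mm².
A_BC = 465.1 mm².
δ_AB = 14600·267/(1225·104000) = 0.03059 mm
δ_BC = 14600·156/(465.1·104000) = 0.04708 mm
δ = Σδ_i = 0.07767 mm.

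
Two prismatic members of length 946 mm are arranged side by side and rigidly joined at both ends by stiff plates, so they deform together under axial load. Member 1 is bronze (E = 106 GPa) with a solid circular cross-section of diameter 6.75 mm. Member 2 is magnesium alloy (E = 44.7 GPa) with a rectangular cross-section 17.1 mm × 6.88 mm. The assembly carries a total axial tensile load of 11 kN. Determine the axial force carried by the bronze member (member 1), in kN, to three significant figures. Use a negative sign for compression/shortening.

A_1 = 35.78 mm².
A_2 = 117.6 mm².
Equal strain + equilibrium ⇒ each member carries load in proportion to AE: A₁E₁ = 3793000 N, A₂E₂ = 5259000 N, ΣAE = 9052000 N.
F₁ = P·A₁E₁/ΣAE = 11000·3793000/9052000 = 4609 N.

4.61 kN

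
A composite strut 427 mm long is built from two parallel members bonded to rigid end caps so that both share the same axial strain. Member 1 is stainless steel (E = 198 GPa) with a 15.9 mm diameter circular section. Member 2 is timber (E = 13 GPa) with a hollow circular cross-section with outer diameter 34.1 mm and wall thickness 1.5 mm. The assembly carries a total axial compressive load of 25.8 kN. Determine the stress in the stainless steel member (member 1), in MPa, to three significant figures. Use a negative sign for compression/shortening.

A_1 = 198.6 mm².
A_2 = 153.6 mm².
Equal strain + equilibrium ⇒ each member carries load in proportion to AE: A₁E₁ = 39310000 N, A₂E₂ = 1997000 N, ΣAE = 41310000 N.
σ₁ = P·E₁/ΣAE = -25800·198000/41310000 = -123.7 MPa.

-124 MPa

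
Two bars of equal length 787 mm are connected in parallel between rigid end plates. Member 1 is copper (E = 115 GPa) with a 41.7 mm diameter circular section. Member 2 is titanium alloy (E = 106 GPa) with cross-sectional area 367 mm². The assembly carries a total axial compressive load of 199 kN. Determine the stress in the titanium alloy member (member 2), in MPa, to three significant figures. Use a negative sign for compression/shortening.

A_1 = 1366 mm².
Equal strain + equilibrium ⇒ each member carries load in proportion to AE: A₁E₁ = 157100000 N, A₂E₂ = 38900000 N, ΣAE = 196000000 N.
σ₂ = P·E₂/ΣAE = -199000·106000/196000000 = -107.6 MPa.

-108 MPa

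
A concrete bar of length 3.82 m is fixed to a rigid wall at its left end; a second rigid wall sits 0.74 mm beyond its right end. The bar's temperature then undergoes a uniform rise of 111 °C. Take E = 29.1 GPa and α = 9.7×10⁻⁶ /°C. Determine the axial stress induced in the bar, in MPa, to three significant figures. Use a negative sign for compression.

-25.7 MPa

Free thermal expansion αLΔT = 9.7e-6 · 3820 · 111 = 4.113 mm.
The walls engage after the gap closes; constrained expansion = 4.113 − 0.74 = 3.373 mm.
The walls impose strain ε = −(3.373)/3820 = -8.8298e-04; σ = Eε = 29100 · -8.8298e-04 = -25.69 MPa.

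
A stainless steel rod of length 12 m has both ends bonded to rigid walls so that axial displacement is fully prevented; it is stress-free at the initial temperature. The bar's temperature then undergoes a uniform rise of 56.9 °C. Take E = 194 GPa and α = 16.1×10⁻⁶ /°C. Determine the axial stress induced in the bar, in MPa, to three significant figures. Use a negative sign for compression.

Free thermal expansion αLΔT = 16.1e-6 · 12000 · 56.9 = 10.99 mm.
The walls impose strain ε = −(10.99)/12000 = -9.1609e-04; σ = Eε = 194000 · -9.1609e-04 = -177.7 MPa.

-178 MPa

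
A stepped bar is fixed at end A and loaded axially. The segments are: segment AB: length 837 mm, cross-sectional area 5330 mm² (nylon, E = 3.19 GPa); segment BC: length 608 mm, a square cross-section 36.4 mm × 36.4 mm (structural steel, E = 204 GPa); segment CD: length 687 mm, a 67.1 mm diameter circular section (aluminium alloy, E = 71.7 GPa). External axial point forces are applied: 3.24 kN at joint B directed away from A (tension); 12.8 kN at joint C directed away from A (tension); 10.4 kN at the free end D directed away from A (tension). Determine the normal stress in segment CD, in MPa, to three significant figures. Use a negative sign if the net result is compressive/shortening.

Internal axial forces (sectioning from the free end, tension +): N_CD = 10.4 kN, N_BC = 23.2 kN, N_AB = 26.44 kN.
A_CD = 3536 mm².
σ_CD = N_CD/A_CD = 10400/3536 = 2.941 MPa.

2.94 MPa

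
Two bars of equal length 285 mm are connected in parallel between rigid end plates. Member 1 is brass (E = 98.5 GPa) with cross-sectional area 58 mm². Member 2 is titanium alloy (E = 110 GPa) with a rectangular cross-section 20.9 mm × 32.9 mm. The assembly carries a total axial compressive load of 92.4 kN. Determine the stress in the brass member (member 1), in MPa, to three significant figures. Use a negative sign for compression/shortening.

-112 MPa

A_2 = 687.6 mm².
Equal strain + equilibrium ⇒ each member carries load in proportion to AE: A₁E₁ = 5713000 N, A₂E₂ = 75640000 N, ΣAE = 81350000 N.
σ₁ = P·E₁/ΣAE = -92400·98500/81350000 = -111.9 MPa.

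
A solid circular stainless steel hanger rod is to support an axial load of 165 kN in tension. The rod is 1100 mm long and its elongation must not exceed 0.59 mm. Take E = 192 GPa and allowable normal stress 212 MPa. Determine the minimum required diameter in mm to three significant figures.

45.2 mm

Required area A ≥ P/σ_allow = 165000/212 = 778.3 mm².
For a solid circular section, d ≥ √(4A/π) = 31.48 mm.
Elongation limit: A ≥ PL/(Eδ_allow) = 165000·1100/(192000·0.59) = 1602 mm² ⇒ d ≥ 45.17 mm.
The elongation limit governs.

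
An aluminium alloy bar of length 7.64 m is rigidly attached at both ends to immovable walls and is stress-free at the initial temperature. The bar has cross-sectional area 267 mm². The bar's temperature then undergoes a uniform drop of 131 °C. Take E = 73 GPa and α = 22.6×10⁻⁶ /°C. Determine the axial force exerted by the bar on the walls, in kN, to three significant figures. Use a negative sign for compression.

Free thermal expansion αLΔT = 22.6e-6 · 7640 · -131 = -22.62 mm.
The walls impose strain ε = −(-22.62)/7640 = 2.9606e-03; σ = Eε = 73000 · 2.9606e-03 = 216.1 MPa.
Wall reaction R = σ·A = 216.1·267 = 57710 N = 57.71 kN.

57.7 kN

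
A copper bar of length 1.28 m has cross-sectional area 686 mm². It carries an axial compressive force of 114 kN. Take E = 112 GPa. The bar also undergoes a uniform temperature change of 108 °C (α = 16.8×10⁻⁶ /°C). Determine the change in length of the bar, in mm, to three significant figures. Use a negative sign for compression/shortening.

0.423 mm

δ_mech = NL/(AE) = -114000·1280/(686·112000) = -1.899 mm.
δ_thermal = αLΔT = 16.8e-6·1280·108 = 2.322 mm.
δ = δ_mech + δ_thermal = 0.4232 mm.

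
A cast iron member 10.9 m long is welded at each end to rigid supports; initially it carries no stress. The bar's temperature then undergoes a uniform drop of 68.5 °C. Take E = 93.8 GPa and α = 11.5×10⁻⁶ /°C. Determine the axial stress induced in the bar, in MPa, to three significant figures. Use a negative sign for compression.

Free thermal expansion αLΔT = 11.5e-6 · 10900 · -68.5 = -8.586 mm.
The walls impose strain ε = −(-8.586)/10900 = 7.8775e-04; σ = Eε = 93800 · 7.8775e-04 = 73.89 MPa.

73.9 MPa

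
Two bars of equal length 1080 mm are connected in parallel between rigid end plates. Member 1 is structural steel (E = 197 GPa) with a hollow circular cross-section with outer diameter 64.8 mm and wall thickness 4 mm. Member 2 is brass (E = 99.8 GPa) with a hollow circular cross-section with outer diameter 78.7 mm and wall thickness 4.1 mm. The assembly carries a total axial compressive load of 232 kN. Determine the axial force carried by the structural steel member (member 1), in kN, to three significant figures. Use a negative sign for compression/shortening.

-142 kN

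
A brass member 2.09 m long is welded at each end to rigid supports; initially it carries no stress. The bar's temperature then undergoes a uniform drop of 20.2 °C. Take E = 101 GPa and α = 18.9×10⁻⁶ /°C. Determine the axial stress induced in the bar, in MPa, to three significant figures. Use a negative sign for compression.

Free thermal expansion αLΔT = 18.9e-6 · 2090 · -20.2 = -0.7979 mm.
The walls impose strain ε = −(-0.7979)/2090 = 3.8178e-04; σ = Eε = 101000 · 3.8178e-04 = 38.56 MPa.

38.6 MPa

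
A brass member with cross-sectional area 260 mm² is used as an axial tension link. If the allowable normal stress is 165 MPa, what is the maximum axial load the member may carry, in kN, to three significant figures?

P_max = σ_allow · A = 165 · 260 = 42900 N = 42.9 kN.

42.9 kN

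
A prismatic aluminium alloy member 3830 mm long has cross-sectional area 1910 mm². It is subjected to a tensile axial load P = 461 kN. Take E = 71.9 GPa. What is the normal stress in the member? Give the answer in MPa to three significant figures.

σ = N/A = 461000/1910 = 241.4 MPa.

241 MPa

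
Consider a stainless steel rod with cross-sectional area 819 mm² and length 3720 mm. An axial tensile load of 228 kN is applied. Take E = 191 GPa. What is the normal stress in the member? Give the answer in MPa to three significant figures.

278 MPa

σ = N/A = 228000/819 = 278.4 MPa.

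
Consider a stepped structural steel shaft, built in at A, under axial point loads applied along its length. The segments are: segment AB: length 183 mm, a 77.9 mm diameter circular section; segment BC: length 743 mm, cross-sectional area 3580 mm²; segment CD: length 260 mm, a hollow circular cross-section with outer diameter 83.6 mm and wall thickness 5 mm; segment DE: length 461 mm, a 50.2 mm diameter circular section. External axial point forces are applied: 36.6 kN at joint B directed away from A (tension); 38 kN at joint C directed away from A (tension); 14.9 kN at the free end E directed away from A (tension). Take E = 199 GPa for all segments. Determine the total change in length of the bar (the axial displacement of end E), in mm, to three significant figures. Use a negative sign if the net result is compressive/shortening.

Internal axial forces (sectioning from the free end, tension +): N_DE = 14.9 kN, N_CD = 14.9 kN, N_BC = 52.9 kN, N_AB = 89.5 kN.
A_AB = 4766 mm².
A_CD = 1235 mm².
A_DE = 1979 mm².
δ_AB = 89500·183/(4766·199000) = 0.01727 mm
δ_BC = 52900·743/(3580·199000) = 0.05517 mm
δ_CD = 14900·260/(1235·199000) = 0.01577 mm
δ_DE = 14900·461/(1979·199000) = 0.01744 mm
δ = Σδ_i = 0.1056 mm.

0.106 mm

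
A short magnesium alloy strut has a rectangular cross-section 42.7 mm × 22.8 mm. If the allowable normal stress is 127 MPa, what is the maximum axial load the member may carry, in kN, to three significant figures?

A = 973.6 mm².
P_max = σ_allow · A = 127 · 973.6 = 123600 N = 123.6 kN.

124 kN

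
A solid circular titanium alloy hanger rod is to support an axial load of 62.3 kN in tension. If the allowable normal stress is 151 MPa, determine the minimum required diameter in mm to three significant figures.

22.9 mm

Required area A ≥ P/σ_allow = 62300/151 = 412.6 mm².
For a solid circular section, d ≥ √(4A/π) = 22.92 mm.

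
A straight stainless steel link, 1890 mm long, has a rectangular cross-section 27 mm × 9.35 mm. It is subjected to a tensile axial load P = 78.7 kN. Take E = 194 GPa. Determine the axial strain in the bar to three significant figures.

A = 252.4 mm².
σ = N/A = 311.7 MPa; ε = σ/E = 311.7/194000 = 1.607e-03.

0.00161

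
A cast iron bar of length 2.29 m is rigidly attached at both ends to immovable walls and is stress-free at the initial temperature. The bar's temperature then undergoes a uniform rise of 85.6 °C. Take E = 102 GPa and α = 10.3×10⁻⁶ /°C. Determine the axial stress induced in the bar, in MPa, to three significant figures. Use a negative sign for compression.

Free thermal expansion αLΔT = 10.3e-6 · 2290 · 85.6 = 2.019 mm.
The walls impose strain ε = −(2.019)/2290 = -8.8168e-04; σ = Eε = 102000 · -8.8168e-04 = -89.93 MPa.

-89.9 MPa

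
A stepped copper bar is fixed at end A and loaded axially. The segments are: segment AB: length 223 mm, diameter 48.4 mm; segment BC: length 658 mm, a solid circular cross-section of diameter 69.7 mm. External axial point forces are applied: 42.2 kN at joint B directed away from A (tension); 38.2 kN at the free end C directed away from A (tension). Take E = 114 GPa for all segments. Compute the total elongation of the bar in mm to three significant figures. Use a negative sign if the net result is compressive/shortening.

0.143 mm

Internal axial forces (sectioning from the free end, tension +): N_BC = 38.2 kN, N_AB = 80.4 kN.
A_AB = 1840 mm².
A_BC = 3816 mm².
δ_AB = 80400·223/(1840·114000) = 0.08548 mm
δ_BC = 38200·658/(3816·114000) = 0.05779 mm
δ = Σδ_i = 0.1433 mm.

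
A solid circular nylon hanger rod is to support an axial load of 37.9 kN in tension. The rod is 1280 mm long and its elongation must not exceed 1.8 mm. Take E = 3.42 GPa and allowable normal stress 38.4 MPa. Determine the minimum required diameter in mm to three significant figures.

100 mm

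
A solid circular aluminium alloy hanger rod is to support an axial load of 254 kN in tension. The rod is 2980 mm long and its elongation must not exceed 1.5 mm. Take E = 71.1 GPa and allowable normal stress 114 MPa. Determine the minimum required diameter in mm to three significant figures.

95.1 mm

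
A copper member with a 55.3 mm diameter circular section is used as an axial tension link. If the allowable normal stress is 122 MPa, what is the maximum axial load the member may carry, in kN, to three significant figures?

293 kN

A = 2402 mm².
P_max = σ_allow · A = 122 · 2402 = 293000 N = 293 kN.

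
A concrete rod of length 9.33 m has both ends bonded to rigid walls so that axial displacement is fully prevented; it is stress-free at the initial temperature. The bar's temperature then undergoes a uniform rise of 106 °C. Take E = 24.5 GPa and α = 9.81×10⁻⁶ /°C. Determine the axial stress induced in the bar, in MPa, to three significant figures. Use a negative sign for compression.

-25.5 MPa

Free thermal expansion αLΔT = 9.81e-6 · 9330 · 106 = 9.702 mm.
The walls impose strain ε = −(9.702)/9330 = -1.0399e-03; σ = Eε = 24500 · -1.0399e-03 = -25.48 MPa.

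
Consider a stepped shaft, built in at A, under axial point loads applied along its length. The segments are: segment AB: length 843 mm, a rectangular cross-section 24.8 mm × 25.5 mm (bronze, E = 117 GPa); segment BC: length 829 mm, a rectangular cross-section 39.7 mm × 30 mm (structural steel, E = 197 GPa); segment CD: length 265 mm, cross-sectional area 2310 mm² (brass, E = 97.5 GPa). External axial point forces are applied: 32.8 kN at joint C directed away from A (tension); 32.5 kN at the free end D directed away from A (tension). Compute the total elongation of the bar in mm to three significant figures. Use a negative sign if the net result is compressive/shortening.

1.01 mm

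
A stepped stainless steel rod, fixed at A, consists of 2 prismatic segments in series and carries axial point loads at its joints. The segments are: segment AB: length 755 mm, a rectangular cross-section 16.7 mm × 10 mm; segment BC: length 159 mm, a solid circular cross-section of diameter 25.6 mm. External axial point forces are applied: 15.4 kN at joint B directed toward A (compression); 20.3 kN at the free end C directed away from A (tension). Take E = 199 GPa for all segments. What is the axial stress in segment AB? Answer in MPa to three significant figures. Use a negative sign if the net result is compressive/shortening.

29.3 MPa

Internal axial forces (sectioning from the free end, tension +): N_BC = 20.3 kN, N_AB = 4.9 kN.
A_AB = 167 mm².
σ_AB = N_AB/A_AB = 4900/167 = 29.34 MPa.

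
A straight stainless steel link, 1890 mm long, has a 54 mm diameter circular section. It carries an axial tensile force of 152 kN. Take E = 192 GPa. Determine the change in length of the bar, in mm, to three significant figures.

0.653 mm

A = 2290 mm².
δ_mech = NL/(AE) = 152000·1890/(2290·192000) = 0.6533 mm.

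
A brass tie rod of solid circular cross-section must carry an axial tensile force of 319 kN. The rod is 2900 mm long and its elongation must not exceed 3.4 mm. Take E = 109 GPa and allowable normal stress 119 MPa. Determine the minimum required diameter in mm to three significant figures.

58.4 mm

Required area A ≥ P/σ_allow = 319000/119 = 2681 mm².
For a solid circular section, d ≥ √(4A/π) = 58.42 mm.
Elongation limit: A ≥ PL/(Eδ_allow) = 319000·2900/(109000·3.4) = 2496 mm² ⇒ d ≥ 56.38 mm.
The stress limit governs.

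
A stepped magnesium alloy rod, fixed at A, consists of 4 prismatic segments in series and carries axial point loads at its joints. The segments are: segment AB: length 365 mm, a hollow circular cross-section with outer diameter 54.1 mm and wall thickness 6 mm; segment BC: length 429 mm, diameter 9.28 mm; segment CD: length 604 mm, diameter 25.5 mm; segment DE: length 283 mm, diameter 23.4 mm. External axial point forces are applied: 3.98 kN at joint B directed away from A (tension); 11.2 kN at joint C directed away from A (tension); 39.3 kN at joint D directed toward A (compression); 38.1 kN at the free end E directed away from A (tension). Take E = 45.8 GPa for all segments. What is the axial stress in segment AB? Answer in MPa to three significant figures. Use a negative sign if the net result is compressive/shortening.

Internal axial forces (sectioning from the free end, tension +): N_DE = 38.1 kN, N_CD = -1.2 kN, N_BC = 10 kN, N_AB = 13.98 kN.
A_AB = 906.7 mm².
σ_AB = N_AB/A_AB = 13980/906.7 = 15.42 MPa.

15.4 MPa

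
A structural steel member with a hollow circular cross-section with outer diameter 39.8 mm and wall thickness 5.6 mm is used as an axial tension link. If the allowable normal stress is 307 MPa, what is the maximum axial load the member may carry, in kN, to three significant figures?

A = 601.7 mm².
P_max = σ_allow · A = 307 · 601.7 = 184700 N = 184.7 kN.

185 kN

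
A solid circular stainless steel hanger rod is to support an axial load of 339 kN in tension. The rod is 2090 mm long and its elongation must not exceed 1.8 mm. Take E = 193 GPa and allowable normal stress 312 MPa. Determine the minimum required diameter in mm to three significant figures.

51.0 mm

Required area A ≥ P/σ_allow = 339000/312 = 1087 mm².
For a solid circular section, d ≥ √(4A/π) = 37.19 mm.
Elongation limit: A ≥ PL/(Eδ_allow) = 339000·2090/(193000·1.8) = 2039 mm² ⇒ d ≥ 50.96 mm.
The elongation limit governs.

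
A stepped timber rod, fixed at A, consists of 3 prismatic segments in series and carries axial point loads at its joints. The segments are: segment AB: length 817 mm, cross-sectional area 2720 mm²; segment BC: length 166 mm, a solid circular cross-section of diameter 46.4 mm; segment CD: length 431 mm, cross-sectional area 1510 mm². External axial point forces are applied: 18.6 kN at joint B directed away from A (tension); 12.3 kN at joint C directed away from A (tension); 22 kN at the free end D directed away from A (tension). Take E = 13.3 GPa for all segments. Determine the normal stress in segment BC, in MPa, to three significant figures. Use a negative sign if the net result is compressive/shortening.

20.3 MPa

Internal axial forces (sectioning from the free end, tension +): N_CD = 22 kN, N_BC = 34.3 kN, N_AB = 52.9 kN.
A_BC = 1691 mm².
σ_BC = N_BC/A_BC = 34300/1691 = 20.28 MPa.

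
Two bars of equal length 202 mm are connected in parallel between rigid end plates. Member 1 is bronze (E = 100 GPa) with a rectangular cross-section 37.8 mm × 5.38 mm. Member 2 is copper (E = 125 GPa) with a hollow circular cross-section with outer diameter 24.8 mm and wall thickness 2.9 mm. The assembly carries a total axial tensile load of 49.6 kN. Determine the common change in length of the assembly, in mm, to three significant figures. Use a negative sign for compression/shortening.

A_1 = 203.4 mm².
A_2 = 199.5 mm².
Equal strain + equilibrium ⇒ each member carries load in proportion to AE: A₁E₁ = 20340000 N, A₂E₂ = 24940000 N, ΣAE = 45280000 N.
δ = PL/ΣAE = 49600·202/45280000 = 0.2213 mm.

0.221 mm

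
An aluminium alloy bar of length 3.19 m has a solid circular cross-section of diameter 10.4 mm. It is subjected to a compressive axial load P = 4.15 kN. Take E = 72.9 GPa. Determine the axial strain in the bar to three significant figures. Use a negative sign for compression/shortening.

A = 84.95 mm².
σ = N/A = -48.85 MPa; ε = σ/E = -48.85/72900 = -6.701e-04.

-6.70e-04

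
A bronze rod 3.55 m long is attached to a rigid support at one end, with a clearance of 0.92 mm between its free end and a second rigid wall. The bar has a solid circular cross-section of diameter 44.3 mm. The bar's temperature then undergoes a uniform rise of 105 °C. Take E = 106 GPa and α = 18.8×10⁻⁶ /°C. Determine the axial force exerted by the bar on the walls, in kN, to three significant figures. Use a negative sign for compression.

Free thermal expansion αLΔT = 18.8e-6 · 3550 · 105 = 7.008 mm.
The walls engage after the gap closes; constrained expansion = 7.008 − 0.92 = 6.088 mm.
The walls impose strain ε = −(6.088)/3550 = -1.7148e-03; σ = Eε = 106000 · -1.7148e-03 = -181.8 MPa.
Wall reaction R = σ·A = -181.8·1541 = -280200 N = -280.2 kN.

-280 kN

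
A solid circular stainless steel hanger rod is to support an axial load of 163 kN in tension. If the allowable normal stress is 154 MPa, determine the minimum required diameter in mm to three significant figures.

Required area A ≥ P/σ_allow = 163000/154 = 1058 mm².
For a solid circular section, d ≥ √(4A/π) = 36.71 mm.

36.7 mm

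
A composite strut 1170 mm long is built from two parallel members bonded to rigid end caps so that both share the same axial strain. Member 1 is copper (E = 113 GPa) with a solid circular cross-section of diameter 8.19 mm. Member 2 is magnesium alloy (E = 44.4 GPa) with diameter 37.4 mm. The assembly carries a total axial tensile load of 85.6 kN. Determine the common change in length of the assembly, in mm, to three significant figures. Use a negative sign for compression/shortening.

1.83 mm

A_1 = 52.68 mm².
A_2 = 1099 mm².
Equal strain + equilibrium ⇒ each member carries load in proportion to AE: A₁E₁ = 5953000 N, A₂E₂ = 48780000 N, ΣAE = 54730000 N.
δ = PL/ΣAE = 85600·1170/54730000 = 1.83 mm.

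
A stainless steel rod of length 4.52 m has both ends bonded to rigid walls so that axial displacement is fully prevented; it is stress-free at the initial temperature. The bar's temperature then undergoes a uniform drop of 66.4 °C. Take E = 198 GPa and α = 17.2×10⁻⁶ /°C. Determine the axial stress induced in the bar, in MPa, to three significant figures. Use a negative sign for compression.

Free thermal expansion αLΔT = 17.2e-6 · 4520 · -66.4 = -5.162 mm.
The walls impose strain ε = −(-5.162)/4520 = 1.1421e-03; σ = Eε = 198000 · 1.1421e-03 = 226.1 MPa.

226 MPa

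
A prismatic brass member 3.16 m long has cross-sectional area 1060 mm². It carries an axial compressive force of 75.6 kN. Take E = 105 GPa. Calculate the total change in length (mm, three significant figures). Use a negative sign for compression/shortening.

δ_mech = NL/(AE) = -75600·3160/(1060·105000) = -2.146 mm.

-2.15 mm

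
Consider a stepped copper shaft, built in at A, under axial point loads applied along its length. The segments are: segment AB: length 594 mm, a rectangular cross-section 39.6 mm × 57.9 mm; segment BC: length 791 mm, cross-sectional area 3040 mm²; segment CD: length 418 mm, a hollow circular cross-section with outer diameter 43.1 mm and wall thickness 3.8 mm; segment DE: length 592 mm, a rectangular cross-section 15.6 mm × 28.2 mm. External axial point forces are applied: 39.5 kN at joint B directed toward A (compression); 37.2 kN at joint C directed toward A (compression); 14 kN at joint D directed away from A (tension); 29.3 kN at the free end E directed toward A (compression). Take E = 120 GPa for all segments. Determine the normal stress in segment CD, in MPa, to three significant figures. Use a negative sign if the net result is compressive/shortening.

-32.6 MPa

Internal axial forces (sectioning from the free end, tension +): N_DE = -29.3 kN, N_CD = -15.3 kN, N_BC = -52.5 kN, N_AB = -92 kN.
A_CD = 469.2 mm².
σ_CD = N_CD/A_CD = -15300/469.2 = -32.61 MPa.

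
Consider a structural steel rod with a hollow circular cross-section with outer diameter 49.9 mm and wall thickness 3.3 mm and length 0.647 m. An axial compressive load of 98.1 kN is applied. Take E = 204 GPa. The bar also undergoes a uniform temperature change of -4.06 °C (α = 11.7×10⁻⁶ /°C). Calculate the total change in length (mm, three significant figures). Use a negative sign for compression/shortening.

-0.675 mm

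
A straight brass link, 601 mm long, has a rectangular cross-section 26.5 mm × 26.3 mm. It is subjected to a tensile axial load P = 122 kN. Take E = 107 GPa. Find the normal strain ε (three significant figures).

A = 697 mm².
σ = N/A = 175 MPa; ε = σ/E = 175/107000 = 1.636e-03.

0.00164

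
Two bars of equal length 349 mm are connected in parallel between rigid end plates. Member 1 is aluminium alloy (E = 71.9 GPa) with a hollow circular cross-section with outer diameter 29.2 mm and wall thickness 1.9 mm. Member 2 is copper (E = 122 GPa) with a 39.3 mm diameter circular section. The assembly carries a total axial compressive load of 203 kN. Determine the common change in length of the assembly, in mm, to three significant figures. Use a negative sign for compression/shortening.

-0.444 mm

A_1 = 163 mm².
A_2 = 1213 mm².
Equal strain + equilibrium ⇒ each member carries load in proportion to AE: A₁E₁ = 11720000 N, A₂E₂ = 148000000 N, ΣAE = 159700000 N.
δ = PL/ΣAE = -203000·349/159700000 = -0.4436 mm.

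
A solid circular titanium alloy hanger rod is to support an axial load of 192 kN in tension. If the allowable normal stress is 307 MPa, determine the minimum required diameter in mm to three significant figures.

Required area A ≥ P/σ_allow = 192000/307 = 625.4 mm².
For a solid circular section, d ≥ √(4A/π) = 28.22 mm.

28.2 mm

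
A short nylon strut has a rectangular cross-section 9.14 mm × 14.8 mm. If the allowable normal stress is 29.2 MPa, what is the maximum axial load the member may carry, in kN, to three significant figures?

3.95 kN

A = 135.3 mm².
P_max = σ_allow · A = 29.2 · 135.3 = 3950 N = 3.95 kN.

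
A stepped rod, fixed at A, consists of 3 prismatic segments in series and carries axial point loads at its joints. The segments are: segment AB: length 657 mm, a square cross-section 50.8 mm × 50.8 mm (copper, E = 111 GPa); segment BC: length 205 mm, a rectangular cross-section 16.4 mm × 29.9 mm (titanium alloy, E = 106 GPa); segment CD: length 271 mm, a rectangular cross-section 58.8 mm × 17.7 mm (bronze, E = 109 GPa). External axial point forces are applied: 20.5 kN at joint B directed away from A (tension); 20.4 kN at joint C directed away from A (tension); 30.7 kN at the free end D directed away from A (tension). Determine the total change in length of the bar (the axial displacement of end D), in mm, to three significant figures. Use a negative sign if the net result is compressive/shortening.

Internal axial forces (sectioning from the free end, tension +): N_CD = 30.7 kN, N_BC = 51.1 kN, N_AB = 71.6 kN.
A_AB = 2581 mm².
A_BC = 490.4 mm².
A_CD = 1041 mm².
δ_AB = 71600·657/(2581·111000) = 0.1642 mm
δ_BC = 51100·205/(490.4·106000) = 0.2015 mm
δ_CD = 30700·271/(1041·109000) = 0.07334 mm
δ = Σδ_i = 0.4391 mm.

0.439 mm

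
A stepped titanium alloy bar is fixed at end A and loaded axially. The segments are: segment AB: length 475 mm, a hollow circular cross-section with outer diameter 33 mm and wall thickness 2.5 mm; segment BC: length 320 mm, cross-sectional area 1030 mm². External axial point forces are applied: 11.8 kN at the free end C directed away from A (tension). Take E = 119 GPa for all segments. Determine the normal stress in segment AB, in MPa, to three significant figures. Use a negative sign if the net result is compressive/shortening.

49.3 MPa

Internal axial forces (sectioning from the free end, tension +): N_BC = 11.8 kN, N_AB = 11.8 kN.
A_AB = 239.5 mm².
σ_AB = N_AB/A_AB = 11800/239.5 = 49.26 MPa.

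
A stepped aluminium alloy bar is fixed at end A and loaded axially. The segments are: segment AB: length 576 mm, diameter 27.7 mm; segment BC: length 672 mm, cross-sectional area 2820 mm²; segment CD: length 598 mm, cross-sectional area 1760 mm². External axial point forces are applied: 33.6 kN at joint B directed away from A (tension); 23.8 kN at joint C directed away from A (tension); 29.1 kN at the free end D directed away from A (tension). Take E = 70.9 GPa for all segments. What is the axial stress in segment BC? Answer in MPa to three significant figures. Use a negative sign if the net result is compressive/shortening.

Internal axial forces (sectioning from the free end, tension +): N_CD = 29.1 kN, N_BC = 52.9 kN, N_AB = 86.5 kN.
σ_BC = N_BC/A_BC = 52900/2820 = 18.76 MPa.

18.8 MPa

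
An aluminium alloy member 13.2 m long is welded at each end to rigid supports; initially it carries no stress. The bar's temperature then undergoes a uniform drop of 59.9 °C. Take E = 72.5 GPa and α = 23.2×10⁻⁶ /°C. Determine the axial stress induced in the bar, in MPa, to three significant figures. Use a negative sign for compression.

Free thermal expansion αLΔT = 23.2e-6 · 13200 · -59.9 = -18.34 mm.
The walls impose strain ε = −(-18.34)/13200 = 1.3897e-03; σ = Eε = 72500 · 1.3897e-03 = 100.8 MPa.

101 MPa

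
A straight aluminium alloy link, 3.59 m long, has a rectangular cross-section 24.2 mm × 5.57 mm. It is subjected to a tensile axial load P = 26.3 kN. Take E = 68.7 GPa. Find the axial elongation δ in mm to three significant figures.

10.2 mm

A = 134.8 mm².
δ_mech = NL/(AE) = 26300·3590/(134.8·68700) = 10.2 mm.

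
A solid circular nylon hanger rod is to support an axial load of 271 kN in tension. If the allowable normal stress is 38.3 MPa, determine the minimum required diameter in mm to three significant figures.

Required area A ≥ P/σ_allow = 271000/38.3 = 7076 mm².
For a solid circular section, d ≥ √(4A/π) = 94.92 mm.

94.9 mm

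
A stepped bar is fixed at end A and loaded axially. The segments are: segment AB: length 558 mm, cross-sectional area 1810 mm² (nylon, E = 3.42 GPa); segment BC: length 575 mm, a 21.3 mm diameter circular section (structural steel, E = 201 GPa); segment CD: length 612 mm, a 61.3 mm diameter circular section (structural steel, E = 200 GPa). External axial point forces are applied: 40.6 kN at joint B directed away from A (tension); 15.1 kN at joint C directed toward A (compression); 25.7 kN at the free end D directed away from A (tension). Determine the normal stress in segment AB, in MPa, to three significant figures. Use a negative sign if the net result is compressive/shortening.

28.3 MPa

Internal axial forces (sectioning from the free end, tension +): N_CD = 25.7 kN, N_BC = 10.6 kN, N_AB = 51.2 kN.
σ_AB = N_AB/A_AB = 51200/1810 = 28.29 MPa.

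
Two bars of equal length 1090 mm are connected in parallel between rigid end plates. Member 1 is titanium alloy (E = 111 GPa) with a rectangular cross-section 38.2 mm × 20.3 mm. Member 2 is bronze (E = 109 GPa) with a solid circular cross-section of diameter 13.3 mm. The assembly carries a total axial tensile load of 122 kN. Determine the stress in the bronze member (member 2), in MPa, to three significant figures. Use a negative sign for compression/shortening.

131 MPa

A_1 = 775.5 mm².
A_2 = 138.9 mm².
Equal strain + equilibrium ⇒ each member carries load in proportion to AE: A₁E₁ = 86080000 N, A₂E₂ = 15140000 N, ΣAE = 101200000 N.
σ₂ = P·E₂/ΣAE = 122000·109000/101200000 = 131.4 MPa.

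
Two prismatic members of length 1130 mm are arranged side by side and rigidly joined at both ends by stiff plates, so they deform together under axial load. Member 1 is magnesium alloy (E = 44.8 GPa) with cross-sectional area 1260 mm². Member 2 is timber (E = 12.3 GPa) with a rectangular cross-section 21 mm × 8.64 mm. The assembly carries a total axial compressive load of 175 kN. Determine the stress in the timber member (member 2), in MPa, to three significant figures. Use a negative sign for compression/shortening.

-36.7 MPa

A_2 = 181.4 mm².
Equal strain + equilibrium ⇒ each member carries load in proportion to AE: A₁E₁ = 56450000 N, A₂E₂ = 2232000 N, ΣAE = 58680000 N.
σ₂ = P·E₂/ΣAE = -175000·12300/58680000 = -36.68 MPa.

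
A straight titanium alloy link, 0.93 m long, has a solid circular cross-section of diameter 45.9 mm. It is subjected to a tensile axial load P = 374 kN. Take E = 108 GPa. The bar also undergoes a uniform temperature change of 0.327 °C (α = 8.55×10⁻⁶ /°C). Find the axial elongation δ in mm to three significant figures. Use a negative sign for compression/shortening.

A = 1655 mm².
δ_mech = NL/(AE) = 374000·930/(1655·108000) = 1.946 mm.
δ_thermal = αLΔT = 8.55e-6·930·0.327 = 0.0026 mm.
δ = δ_mech + δ_thermal = 1.949 mm.

1.95 mm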